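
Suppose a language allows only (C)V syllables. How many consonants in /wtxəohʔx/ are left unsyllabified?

5

Under (C)V, the unsyllabifiable consonants are /w/, /t/, /h/, /ʔ/, /x/ (no codas are permitted; onsets are limited to one consonant).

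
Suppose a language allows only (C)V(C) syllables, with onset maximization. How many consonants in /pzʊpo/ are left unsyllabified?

1

Under (C)V(C), the unsyllabifiable consonants are /p/ (at most one coda consonant is licensed; onsets are limited to one consonant).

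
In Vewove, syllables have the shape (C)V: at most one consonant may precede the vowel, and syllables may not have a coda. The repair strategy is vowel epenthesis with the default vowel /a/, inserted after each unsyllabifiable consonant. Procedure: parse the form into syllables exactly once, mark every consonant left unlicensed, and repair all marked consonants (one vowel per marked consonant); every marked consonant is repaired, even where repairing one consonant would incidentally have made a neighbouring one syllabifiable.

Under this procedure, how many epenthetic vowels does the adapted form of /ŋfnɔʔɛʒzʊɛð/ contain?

4

The unsyllabifiable consonants are /ŋ/, /f/, /ʒ/, /ð/; each receives one epenthetic vowel.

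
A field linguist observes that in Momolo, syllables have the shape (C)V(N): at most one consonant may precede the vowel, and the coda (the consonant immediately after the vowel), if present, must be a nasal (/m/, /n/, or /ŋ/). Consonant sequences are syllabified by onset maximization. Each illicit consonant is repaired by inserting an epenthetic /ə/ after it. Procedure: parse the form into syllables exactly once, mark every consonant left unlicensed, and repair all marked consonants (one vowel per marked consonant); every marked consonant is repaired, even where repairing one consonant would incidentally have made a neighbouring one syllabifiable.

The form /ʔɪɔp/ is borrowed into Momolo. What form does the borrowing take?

ʔɪɔpə

Syllabifying with onset maximization leaves /p/ stranded (only a nasal (/m/, /n/, or /ŋ/) is licensed in coda position; onsets are limited to one consonant).
Each unlicensed consonant becomes the onset of a new syllable: /p/ → /pə/.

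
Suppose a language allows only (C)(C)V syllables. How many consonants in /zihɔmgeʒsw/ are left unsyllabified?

3

Syllabifying with onset maximization leaves /ʒ/, /s/, /w/ stranded (no codas are permitted; onsets may contain at most 2 consonants).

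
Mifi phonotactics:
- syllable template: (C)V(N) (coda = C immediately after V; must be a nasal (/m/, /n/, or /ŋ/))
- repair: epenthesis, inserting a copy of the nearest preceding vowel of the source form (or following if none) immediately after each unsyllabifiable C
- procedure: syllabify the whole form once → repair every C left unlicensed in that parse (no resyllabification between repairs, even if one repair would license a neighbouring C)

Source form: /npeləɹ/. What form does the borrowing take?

nepeləɹə

Under (C)V(N), the unsyllabifiable consonants are /n/, /ɹ/ (only a nasal (/m/, /n/, or /ŋ/) is licensed in coda position; onsets are limited to one consonant).
Inserting the epenthetic vowel yields /n/ → /ne/, /ɹ/ → /ɹə/.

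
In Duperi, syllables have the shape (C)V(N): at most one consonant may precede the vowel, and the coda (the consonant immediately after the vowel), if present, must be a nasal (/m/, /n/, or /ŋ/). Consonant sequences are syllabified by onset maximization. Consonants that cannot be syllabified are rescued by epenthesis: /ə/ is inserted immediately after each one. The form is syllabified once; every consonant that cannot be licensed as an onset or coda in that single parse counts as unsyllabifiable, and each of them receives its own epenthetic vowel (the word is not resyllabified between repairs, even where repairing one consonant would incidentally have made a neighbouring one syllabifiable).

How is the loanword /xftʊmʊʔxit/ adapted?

xəfətʊmʊʔəxitə

The consonants /x/, /f/, /ʔ/, /t/ cannot be parsed into a legal (C)V(N) syllable (only a nasal (/m/, /n/, or /ŋ/) is licensed in coda position; onsets are limited to one consonant).
Inserting the epenthetic vowel yields /x/ → /xə/, /f/ → /fə/, /ʔ/ → /ʔə/, /t/ → /tə/.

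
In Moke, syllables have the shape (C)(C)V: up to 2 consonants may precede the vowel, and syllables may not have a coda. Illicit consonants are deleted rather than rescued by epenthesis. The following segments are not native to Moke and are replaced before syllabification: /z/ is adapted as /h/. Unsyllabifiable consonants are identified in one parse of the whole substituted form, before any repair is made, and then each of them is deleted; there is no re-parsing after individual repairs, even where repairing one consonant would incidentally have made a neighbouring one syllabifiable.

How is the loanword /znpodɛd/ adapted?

Substitution: /z/ → /h/, giving /hnpodɛd/.
Syllabifying with onset maximization leaves /h/, /d/ stranded (no codas are permitted; onsets may contain at most 2 consonants).
Deletion applies to /h/, /d/.

npodɛ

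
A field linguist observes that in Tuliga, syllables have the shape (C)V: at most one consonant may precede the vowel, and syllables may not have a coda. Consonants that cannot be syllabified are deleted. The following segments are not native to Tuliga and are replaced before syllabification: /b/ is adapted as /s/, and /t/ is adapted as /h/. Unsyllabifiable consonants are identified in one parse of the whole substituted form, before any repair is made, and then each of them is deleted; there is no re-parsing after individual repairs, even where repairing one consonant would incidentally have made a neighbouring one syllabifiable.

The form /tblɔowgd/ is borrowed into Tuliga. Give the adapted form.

Substitution: /t/ → /h/, /b/ → /s/, giving /hslɔowgd/.
Syllabifying with onset maximization leaves /h/, /s/, /w/, /g/, /d/ stranded (no codas are permitted; onsets are limited to one consonant).
Each unlicensed consonant is deleted: /h/, /s/, /w/, /g/, /d/.

lɔo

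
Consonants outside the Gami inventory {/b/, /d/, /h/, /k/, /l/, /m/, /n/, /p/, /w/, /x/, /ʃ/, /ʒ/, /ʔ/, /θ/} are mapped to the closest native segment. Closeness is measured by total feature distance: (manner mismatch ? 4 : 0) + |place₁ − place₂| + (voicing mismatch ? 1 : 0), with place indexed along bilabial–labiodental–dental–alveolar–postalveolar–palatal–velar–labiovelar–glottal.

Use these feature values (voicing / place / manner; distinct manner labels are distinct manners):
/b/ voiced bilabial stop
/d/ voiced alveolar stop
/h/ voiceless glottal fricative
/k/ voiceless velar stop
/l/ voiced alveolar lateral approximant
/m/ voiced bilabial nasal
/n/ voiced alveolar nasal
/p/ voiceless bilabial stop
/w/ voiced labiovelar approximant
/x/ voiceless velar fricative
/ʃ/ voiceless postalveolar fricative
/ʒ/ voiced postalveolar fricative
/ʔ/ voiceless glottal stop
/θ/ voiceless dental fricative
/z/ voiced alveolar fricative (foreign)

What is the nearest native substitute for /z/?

/ʒ/ is closest: same manner (fricative), place distance 1 (alveolar→postalveolar), same voicing; total 1. Next closest is /ʃ/ at distance 2.

ʒ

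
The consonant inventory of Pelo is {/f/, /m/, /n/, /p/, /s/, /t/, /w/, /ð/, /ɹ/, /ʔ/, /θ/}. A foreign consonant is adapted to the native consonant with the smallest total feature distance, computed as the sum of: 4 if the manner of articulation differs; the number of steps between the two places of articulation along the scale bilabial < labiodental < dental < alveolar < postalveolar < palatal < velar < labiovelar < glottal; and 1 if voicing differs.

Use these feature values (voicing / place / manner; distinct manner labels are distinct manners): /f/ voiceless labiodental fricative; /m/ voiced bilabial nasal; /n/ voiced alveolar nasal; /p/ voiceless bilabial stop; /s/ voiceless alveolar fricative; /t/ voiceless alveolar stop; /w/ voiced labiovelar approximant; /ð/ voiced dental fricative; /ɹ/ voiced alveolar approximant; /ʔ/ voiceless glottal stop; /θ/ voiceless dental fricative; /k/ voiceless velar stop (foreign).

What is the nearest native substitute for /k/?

/ʔ/ is closest: same manner (stop), place distance 2 (velar→glottal), same voicing; total 2. Next closest is /t/ at distance 3.

ʔ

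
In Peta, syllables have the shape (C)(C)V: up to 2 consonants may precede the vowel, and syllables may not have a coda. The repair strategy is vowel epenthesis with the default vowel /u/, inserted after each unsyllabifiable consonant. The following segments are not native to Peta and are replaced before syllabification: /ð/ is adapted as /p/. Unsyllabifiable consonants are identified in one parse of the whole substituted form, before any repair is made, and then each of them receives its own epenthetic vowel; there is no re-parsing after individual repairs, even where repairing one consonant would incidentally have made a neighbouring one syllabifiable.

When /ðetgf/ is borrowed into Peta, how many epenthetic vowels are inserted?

3

After substitution the input is /petgf/.
The unsyllabifiable consonants are /t/, /g/, /f/; each receives one epenthetic vowel.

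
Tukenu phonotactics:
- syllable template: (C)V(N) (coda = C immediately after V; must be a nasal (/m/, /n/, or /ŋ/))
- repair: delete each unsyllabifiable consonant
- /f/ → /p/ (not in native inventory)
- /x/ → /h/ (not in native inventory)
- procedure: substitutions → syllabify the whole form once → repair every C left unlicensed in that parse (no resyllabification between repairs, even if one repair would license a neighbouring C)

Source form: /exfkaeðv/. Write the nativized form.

Substitution: /x/ → /h/, /f/ → /p/, giving /ehpkaeðv/.
Under (C)V(N), the unsyllabifiable consonants are /h/, /p/, /ð/, /v/ (only a nasal (/m/, /n/, or /ŋ/) is licensed in coda position; onsets are limited to one consonant).
Deleting the stranded consonants removes /h/, /p/, /ð/, /v/.

ekae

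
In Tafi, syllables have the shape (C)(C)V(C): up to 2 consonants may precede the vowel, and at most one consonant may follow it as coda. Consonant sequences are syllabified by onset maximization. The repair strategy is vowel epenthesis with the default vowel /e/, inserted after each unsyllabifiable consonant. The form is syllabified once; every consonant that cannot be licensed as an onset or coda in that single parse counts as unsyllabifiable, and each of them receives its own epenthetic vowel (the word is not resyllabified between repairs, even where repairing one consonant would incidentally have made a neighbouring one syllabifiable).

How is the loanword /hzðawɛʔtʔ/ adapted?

The consonants /h/, /t/, /ʔ/ cannot be parsed into a legal (C)(C)V(C) syllable (at most one coda consonant is licensed; onsets may contain at most 2 consonants).
Epenthesis after each stranded consonant: /h/ → /he/, /t/ → /te/, /ʔ/ → /ʔe/.

hezðawɛʔteʔe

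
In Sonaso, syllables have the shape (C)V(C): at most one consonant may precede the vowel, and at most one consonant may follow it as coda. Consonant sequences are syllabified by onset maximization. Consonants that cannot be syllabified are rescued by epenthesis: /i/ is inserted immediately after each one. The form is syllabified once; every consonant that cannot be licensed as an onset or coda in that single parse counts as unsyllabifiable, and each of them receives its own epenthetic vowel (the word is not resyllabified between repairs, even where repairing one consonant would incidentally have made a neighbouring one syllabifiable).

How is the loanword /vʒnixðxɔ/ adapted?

viʒinixðixɔ

Syllabifying with onset maximization leaves /v/, /ʒ/, /ð/ stranded (at most one coda consonant is licensed; onsets are limited to one consonant).
Epenthesis after each stranded consonant: /v/ → /vi/, /ʒ/ → /ʒi/, /ð/ → /ði/.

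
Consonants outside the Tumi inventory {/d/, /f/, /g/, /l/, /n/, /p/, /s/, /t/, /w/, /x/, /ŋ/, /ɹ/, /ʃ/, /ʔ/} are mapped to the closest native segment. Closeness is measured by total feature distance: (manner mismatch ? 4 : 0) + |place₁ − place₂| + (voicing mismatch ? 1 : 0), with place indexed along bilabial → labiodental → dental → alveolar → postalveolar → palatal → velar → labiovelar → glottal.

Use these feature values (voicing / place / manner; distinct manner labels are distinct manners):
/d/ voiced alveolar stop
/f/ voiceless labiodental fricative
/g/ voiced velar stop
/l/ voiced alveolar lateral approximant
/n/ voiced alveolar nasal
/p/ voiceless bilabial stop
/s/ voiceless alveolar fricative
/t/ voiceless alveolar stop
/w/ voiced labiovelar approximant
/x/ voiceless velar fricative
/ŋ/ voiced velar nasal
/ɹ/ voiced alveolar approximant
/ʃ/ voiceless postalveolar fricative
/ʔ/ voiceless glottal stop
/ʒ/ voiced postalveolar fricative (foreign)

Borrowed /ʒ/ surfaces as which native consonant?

ʃ

/ʃ/ is closest: same manner (fricative), place distance 0 (postalveolar→postalveolar), voicing differs (+1); total 1. Next closest is /s/ at distance 2.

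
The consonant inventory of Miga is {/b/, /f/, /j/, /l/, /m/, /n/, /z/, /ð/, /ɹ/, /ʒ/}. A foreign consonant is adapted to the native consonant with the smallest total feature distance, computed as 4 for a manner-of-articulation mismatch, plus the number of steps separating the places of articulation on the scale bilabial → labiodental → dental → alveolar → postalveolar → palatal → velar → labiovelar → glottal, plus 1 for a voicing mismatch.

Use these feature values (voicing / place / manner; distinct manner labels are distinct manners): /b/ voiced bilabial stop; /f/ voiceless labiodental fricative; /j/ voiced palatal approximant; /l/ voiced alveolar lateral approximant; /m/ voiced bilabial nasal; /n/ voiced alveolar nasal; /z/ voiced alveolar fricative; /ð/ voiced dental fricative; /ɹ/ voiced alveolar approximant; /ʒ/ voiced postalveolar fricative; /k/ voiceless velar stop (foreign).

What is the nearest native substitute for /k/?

/j/ is closest: manner differs (stop→approximant, +4), place distance 1 (velar→palatal), voicing differs (+1); total 6. Next closest is /b/ at distance 7.

j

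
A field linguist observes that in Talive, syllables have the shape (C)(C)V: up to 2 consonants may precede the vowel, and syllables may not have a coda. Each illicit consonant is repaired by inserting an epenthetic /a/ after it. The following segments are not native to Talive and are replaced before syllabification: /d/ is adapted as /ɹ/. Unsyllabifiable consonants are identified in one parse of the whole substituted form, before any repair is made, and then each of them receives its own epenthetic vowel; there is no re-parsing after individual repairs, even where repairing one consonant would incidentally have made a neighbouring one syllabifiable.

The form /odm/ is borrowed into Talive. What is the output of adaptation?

Substitution: /d/ → /ɹ/, giving /oɹm/.
Under (C)(C)V, the unsyllabifiable consonants are /ɹ/, /m/ (no codas are permitted; onsets may contain at most 2 consonants).
Each unlicensed consonant becomes the onset of a new syllable: /ɹ/ → /ɹa/, /m/ → /ma/.

oɹama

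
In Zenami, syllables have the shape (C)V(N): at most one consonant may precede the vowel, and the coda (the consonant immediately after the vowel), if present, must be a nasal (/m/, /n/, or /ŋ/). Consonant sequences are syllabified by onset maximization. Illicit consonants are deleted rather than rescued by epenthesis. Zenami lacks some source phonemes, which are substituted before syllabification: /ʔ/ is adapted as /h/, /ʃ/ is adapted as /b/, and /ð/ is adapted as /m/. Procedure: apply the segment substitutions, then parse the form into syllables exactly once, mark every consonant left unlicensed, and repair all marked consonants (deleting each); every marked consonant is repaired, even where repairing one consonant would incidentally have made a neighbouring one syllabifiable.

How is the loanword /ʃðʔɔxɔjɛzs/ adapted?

Substitution: /ʃ/ → /b/, /ð/ → /m/, /ʔ/ → /h/, giving /bmhɔxɔjɛzs/.
Under (C)V(N), the unsyllabifiable consonants are /b/, /m/, /z/, /s/ (only a nasal (/m/, /n/, or /ŋ/) is licensed in coda position; onsets are limited to one consonant).
Deletion applies to /b/, /m/, /z/, /s/.

hɔxɔjɛ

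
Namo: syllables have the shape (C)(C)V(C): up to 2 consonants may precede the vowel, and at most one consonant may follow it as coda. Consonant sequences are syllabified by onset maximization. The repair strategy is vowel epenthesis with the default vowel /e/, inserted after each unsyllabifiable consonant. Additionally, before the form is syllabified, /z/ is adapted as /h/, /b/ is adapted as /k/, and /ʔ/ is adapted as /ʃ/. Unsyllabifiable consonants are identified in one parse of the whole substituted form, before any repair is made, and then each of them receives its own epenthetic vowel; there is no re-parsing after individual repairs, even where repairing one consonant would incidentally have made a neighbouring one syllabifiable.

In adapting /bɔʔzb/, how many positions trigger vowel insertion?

2

After substitution the input is /kɔʃhk/.
The unsyllabifiable consonants are /h/, /k/; each receives one epenthetic vowel.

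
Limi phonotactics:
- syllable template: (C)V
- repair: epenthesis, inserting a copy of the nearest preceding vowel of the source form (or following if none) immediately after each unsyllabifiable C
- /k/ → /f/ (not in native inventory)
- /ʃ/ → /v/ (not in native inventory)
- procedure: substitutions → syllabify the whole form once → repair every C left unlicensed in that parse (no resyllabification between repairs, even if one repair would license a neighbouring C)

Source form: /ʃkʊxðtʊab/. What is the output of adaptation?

vʊfʊxʊðʊtʊaba

Substitution: /ʃ/ → /v/, /k/ → /f/, giving /vfʊxðtʊab/.
Syllabifying with onset maximization leaves /v/, /x/, /ð/, /b/ stranded (no codas are permitted; onsets are limited to one consonant).
Each unlicensed consonant becomes the onset of a new syllable: /v/ → /vʊ/, /x/ → /xʊ/, /ð/ → /ðʊ/, /b/ → /ba/.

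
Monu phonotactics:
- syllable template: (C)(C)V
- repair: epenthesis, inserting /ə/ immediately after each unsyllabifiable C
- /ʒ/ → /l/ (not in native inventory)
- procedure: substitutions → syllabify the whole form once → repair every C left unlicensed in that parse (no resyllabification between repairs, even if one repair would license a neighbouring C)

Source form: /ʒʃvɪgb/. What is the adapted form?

ləʃvɪgəbə

Substitution: /ʒ/ → /l/, giving /lʃvɪgb/.
Syllabifying with onset maximization leaves /l/, /g/, /b/ stranded (no codas are permitted; onsets may contain at most 2 consonants).
Inserting the epenthetic vowel yields /l/ → /lə/, /g/ → /gə/, /b/ → /bə/.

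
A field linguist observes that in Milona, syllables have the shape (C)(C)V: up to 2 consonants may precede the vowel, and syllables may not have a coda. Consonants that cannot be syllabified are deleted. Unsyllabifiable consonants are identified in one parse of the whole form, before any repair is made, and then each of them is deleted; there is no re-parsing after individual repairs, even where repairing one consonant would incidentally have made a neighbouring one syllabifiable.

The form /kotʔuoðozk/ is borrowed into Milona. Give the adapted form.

The consonants /z/, /k/ cannot be parsed into a legal (C)(C)V syllable (no codas are permitted; onsets may contain at most 2 consonants).
Deleting the stranded consonants removes /z/, /k/.

kotʔuoðo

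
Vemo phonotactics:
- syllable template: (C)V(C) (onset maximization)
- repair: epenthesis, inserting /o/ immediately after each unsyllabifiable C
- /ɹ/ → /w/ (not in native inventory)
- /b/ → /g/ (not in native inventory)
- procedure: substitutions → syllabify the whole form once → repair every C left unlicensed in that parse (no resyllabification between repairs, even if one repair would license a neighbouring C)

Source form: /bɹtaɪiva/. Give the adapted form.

gowotaɪiva

Substitution: /b/ → /g/, /ɹ/ → /w/, giving /gwtaɪiva/.
Syllabifying with onset maximization leaves /g/, /w/ stranded (at most one coda consonant is licensed; onsets are limited to one consonant).
Each unlicensed consonant becomes the onset of a new syllable: /g/ → /go/, /w/ → /wo/.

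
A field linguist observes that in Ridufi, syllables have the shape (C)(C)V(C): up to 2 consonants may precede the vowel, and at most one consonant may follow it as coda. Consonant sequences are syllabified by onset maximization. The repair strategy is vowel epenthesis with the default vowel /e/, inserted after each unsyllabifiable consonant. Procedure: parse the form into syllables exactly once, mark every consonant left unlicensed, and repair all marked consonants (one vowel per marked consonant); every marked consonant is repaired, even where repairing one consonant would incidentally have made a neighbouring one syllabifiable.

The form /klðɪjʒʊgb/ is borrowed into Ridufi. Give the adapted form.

Under (C)(C)V(C), the unsyllabifiable consonants are /k/, /b/ (at most one coda consonant is licensed; onsets may contain at most 2 consonants).
Inserting the epenthetic vowel yields /k/ → /ke/, /b/ → /be/.

kelðɪjʒʊgbe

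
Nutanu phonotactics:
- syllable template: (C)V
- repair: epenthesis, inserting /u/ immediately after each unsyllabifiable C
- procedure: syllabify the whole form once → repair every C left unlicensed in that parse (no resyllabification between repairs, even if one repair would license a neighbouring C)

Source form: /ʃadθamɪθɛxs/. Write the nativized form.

ʃaduθamɪθɛxusu

Under (C)V, the unsyllabifiable consonants are /d/, /x/, /s/ (no codas are permitted; onsets are limited to one consonant).
Epenthesis after each stranded consonant: /d/ → /du/, /x/ → /xu/, /s/ → /su/.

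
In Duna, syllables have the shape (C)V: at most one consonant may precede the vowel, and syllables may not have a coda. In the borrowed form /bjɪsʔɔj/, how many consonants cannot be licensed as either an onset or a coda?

3

Under (C)V, the unsyllabifiable consonants are /b/, /s/, /j/ (no codas are permitted; onsets are limited to one consonant).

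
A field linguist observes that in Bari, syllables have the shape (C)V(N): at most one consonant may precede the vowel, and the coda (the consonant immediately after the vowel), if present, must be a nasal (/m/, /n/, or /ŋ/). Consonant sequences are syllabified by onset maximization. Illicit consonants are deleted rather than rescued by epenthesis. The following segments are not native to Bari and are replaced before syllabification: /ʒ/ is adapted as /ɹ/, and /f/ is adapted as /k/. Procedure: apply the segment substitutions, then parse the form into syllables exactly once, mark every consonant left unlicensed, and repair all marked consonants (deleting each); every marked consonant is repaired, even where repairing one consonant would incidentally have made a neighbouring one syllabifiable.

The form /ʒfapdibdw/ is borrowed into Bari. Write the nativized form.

kadi

Substitution: /ʒ/ → /ɹ/, /f/ → /k/, giving /ɹkapdibdw/.
Under (C)V(N), the unsyllabifiable consonants are /ɹ/, /p/, /b/, /d/, /w/ (only a nasal (/m/, /n/, or /ŋ/) is licensed in coda position; onsets are limited to one consonant).
Deletion applies to /ɹ/, /p/, /b/, /d/, /w/.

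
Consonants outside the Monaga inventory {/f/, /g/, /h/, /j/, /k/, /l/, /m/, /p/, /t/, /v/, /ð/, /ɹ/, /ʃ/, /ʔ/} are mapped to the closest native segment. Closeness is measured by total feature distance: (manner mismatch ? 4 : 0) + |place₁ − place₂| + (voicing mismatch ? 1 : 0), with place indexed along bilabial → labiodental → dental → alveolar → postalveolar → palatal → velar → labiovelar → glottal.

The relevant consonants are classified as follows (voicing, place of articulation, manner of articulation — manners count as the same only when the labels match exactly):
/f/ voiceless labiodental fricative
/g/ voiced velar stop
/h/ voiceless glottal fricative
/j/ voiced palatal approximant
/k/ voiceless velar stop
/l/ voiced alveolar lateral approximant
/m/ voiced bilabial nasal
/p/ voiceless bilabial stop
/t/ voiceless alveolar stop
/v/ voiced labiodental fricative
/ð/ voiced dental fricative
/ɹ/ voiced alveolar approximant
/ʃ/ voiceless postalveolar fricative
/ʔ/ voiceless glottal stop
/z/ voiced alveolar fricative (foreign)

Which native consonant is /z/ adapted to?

ð

/ð/ is closest: same manner (fricative), place distance 1 (alveolar→dental), same voicing; total 1. Next closest is /v/ at distance 2.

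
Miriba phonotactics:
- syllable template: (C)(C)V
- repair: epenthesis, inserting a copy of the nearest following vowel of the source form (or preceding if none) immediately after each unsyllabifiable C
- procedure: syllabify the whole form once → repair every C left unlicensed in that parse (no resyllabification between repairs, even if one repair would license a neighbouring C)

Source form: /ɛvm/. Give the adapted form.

ɛvɛmɛ

Under (C)(C)V, the unsyllabifiable consonants are /v/, /m/ (no codas are permitted; onsets may contain at most 2 consonants).
Inserting the epenthetic vowel yields /v/ → /vɛ/, /m/ → /mɛ/.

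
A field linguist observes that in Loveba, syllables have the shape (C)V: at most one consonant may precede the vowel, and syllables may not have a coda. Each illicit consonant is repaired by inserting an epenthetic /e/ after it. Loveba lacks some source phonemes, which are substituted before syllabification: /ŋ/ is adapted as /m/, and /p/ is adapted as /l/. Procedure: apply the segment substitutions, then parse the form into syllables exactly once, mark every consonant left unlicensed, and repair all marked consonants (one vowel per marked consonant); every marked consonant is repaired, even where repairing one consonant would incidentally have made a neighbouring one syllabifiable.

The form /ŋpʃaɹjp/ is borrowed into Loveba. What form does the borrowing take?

meleʃaɹejele

Substitution: /ŋ/ → /m/, /p/ → /l/, giving /mlʃaɹjl/.
The consonants /m/, /l/, /ɹ/, /j/, /l/ cannot be parsed into a legal (C)V syllable (no codas are permitted; onsets are limited to one consonant).
Epenthesis after each stranded consonant: /m/ → /me/, /l/ → /le/, /ɹ/ → /ɹe/, /j/ → /je/, /l/ → /le/.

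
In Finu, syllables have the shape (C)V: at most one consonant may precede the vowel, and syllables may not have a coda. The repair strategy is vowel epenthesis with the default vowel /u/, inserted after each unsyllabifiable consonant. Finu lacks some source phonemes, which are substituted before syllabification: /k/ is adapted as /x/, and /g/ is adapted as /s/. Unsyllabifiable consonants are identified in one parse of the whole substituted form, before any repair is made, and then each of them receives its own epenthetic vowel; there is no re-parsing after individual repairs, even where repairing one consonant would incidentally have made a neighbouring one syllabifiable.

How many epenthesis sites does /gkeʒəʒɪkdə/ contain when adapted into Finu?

2

After substitution the input is /sxeʒəʒɪxdə/.
The unsyllabifiable consonants are /s/, /x/; each receives one epenthetic vowel.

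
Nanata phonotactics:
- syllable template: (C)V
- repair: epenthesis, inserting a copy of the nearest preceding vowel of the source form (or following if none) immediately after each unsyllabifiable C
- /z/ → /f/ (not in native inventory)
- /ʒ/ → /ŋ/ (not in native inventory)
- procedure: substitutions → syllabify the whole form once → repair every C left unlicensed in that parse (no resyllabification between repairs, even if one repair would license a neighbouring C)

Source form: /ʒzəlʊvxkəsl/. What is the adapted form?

ŋəfəlʊvʊxʊkəsələ

Substitution: /ʒ/ → /ŋ/, /z/ → /f/, giving /ŋfəlʊvxkəsl/.
The consonants /ŋ/, /v/, /x/, /s/, /l/ cannot be parsed into a legal (C)V syllable (no codas are permitted; onsets are limited to one consonant).
Each unlicensed consonant becomes the onset of a new syllable: /ŋ/ → /ŋə/, /v/ → /vʊ/, /x/ → /xʊ/, /s/ → /sə/, /l/ → /lə/.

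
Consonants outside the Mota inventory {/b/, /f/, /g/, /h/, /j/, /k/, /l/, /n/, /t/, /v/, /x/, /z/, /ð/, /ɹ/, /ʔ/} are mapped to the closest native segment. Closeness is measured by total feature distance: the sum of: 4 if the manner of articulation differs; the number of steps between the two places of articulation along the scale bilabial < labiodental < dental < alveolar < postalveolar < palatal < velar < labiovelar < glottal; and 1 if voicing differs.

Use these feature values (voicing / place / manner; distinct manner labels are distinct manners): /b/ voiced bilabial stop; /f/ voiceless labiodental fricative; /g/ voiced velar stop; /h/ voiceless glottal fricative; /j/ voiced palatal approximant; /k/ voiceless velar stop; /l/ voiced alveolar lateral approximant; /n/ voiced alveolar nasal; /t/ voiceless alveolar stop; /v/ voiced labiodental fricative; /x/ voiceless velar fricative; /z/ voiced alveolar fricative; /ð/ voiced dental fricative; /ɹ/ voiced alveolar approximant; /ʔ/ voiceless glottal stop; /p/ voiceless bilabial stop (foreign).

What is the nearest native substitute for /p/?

b

/b/ is closest: same manner (stop), place distance 0 (bilabial→bilabial), voicing differs (+1); total 1. Next closest is /t/ at distance 3.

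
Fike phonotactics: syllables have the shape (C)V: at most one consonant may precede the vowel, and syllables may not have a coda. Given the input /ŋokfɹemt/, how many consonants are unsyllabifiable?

The consonants /k/, /f/, /m/, /t/ cannot be parsed into a legal (C)V syllable (no codas are permitted; onsets are limited to one consonant).

4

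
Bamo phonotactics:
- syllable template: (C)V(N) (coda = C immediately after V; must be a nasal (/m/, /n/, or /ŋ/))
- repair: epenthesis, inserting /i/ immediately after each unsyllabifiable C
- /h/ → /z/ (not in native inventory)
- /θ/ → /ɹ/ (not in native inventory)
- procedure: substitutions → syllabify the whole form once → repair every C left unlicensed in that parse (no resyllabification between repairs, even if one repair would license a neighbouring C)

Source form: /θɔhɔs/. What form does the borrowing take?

ɹɔzɔsi

Substitution: /θ/ → /ɹ/, /h/ → /z/, giving /ɹɔzɔs/.
Syllabifying with onset maximization leaves /s/ stranded (only a nasal (/m/, /n/, or /ŋ/) is licensed in coda position; onsets are limited to one consonant).
Epenthesis after each stranded consonant: /s/ → /si/.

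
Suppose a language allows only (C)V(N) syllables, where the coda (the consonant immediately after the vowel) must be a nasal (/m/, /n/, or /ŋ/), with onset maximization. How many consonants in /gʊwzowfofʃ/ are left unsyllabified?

4

Syllabifying with onset maximization leaves /w/, /w/, /f/, /ʃ/ stranded (only a nasal (/m/, /n/, or /ŋ/) is licensed in coda position; onsets are limited to one consonant).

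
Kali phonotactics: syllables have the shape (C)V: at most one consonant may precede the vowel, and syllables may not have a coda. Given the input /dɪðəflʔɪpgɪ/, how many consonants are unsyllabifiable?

Syllabifying with onset maximization leaves /f/, /l/, /p/ stranded (no codas are permitted; onsets are limited to one consonant).

3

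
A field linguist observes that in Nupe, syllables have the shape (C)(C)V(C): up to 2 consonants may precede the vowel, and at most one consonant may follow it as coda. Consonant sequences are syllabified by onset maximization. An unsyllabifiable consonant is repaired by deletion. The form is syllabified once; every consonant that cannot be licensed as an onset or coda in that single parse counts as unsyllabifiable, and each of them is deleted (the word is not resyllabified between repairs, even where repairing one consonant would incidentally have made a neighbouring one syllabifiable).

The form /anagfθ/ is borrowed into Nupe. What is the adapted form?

anag

Under (C)(C)V(C), the unsyllabifiable consonants are /f/, /θ/ (at most one coda consonant is licensed; onsets may contain at most 2 consonants).
Deleting the stranded consonants removes /f/, /θ/.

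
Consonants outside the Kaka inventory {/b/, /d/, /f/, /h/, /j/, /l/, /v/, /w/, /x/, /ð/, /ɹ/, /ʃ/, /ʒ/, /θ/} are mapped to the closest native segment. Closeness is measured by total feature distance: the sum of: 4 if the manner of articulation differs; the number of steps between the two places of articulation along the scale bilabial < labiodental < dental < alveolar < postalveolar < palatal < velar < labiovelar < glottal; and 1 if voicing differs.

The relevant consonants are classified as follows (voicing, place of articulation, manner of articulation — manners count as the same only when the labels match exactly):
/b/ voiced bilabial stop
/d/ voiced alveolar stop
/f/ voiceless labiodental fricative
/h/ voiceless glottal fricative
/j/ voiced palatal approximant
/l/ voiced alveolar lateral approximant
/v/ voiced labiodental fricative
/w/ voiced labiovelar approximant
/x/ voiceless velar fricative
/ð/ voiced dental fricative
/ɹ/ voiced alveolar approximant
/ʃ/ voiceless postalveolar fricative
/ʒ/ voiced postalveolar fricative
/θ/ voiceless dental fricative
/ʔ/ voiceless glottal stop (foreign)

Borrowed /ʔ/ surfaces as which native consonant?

/h/ is closest: manner differs (stop→fricative, +4), place distance 0 (glottal→glottal), same voicing; total 4. Next closest is /d/ at distance 6.

h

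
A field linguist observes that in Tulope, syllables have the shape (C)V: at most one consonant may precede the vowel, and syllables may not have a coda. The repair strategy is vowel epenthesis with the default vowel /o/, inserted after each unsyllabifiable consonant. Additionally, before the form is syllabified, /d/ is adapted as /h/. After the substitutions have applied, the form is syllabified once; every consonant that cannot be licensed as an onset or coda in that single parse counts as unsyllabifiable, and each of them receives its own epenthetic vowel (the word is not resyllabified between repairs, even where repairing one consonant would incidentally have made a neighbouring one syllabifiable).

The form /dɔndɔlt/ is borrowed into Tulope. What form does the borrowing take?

Substitution: /d/ → /h/, giving /hɔnhɔlt/.
The consonants /n/, /l/, /t/ cannot be parsed into a legal (C)V syllable (no codas are permitted; onsets are limited to one consonant).
Inserting the epenthetic vowel yields /n/ → /no/, /l/ → /lo/, /t/ → /to/.

hɔnohɔloto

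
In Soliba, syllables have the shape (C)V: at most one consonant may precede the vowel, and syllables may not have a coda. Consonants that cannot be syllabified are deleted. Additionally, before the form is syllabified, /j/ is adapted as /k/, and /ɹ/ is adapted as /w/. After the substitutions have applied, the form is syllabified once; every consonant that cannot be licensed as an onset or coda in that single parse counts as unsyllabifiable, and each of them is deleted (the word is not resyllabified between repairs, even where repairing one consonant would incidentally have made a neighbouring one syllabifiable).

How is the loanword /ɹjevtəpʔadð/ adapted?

ketəʔa

Substitution: /ɹ/ → /w/, /j/ → /k/, giving /wkevtəpʔadð/.
Under (C)V, the unsyllabifiable consonants are /w/, /v/, /p/, /d/, /ð/ (no codas are permitted; onsets are limited to one consonant).
Each unlicensed consonant is deleted: /w/, /v/, /p/, /d/, /ð/.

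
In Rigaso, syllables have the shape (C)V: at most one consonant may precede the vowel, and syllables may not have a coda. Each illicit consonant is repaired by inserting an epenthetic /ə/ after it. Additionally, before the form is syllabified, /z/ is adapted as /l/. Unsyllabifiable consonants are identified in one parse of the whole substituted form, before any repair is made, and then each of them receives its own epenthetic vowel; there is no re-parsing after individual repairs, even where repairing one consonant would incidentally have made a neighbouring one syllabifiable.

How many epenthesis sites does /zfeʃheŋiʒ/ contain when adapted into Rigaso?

After substitution the input is /lfeʃheŋiʒ/.
The unsyllabifiable consonants are /l/, /ʃ/, /ʒ/; each receives one epenthetic vowel.

3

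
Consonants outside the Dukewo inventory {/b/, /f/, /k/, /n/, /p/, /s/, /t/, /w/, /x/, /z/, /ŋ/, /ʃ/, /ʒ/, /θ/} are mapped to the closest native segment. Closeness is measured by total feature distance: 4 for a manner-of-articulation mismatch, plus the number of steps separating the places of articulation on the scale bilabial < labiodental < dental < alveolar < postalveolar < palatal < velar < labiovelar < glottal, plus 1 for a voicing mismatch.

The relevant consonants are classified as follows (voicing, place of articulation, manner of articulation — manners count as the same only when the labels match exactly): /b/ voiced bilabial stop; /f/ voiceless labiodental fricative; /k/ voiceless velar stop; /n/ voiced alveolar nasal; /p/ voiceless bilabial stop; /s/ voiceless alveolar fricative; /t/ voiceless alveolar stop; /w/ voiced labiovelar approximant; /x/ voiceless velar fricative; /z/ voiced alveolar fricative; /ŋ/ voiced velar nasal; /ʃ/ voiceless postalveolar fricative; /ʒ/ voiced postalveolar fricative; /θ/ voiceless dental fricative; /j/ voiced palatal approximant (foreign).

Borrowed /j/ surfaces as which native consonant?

/w/ is closest: same manner (approximant), place distance 2 (palatal→labiovelar), same voicing; total 2. Next closest is /ŋ/ at distance 5.

w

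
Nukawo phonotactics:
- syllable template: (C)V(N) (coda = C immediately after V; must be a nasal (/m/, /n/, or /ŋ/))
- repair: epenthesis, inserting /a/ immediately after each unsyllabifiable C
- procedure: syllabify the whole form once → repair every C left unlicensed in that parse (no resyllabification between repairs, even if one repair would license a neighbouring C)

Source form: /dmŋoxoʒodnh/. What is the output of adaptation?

The consonants /d/, /m/, /d/, /n/, /h/ cannot be parsed into a legal (C)V(N) syllable (only a nasal (/m/, /n/, or /ŋ/) is licensed in coda position; onsets are limited to one consonant).
Each unlicensed consonant becomes the onset of a new syllable: /d/ → /da/, /m/ → /ma/, /d/ → /da/, /n/ → /na/, /h/ → /ha/.

damaŋoxoʒodanaha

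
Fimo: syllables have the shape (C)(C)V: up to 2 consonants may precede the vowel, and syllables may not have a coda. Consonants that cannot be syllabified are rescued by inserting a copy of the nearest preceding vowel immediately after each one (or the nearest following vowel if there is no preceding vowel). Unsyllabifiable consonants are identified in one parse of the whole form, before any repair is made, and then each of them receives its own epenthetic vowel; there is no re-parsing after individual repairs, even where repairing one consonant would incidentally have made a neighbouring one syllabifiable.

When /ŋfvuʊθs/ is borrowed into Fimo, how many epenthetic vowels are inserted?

3

The unsyllabifiable consonants are /ŋ/, /θ/, /s/; each receives one epenthetic vowel.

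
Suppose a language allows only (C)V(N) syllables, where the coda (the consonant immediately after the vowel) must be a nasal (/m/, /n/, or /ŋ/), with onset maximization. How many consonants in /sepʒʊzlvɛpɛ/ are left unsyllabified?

The consonants /p/, /z/, /l/ cannot be parsed into a legal (C)V(N) syllable (only a nasal (/m/, /n/, or /ŋ/) is licensed in coda position; onsets are limited to one consonant).

3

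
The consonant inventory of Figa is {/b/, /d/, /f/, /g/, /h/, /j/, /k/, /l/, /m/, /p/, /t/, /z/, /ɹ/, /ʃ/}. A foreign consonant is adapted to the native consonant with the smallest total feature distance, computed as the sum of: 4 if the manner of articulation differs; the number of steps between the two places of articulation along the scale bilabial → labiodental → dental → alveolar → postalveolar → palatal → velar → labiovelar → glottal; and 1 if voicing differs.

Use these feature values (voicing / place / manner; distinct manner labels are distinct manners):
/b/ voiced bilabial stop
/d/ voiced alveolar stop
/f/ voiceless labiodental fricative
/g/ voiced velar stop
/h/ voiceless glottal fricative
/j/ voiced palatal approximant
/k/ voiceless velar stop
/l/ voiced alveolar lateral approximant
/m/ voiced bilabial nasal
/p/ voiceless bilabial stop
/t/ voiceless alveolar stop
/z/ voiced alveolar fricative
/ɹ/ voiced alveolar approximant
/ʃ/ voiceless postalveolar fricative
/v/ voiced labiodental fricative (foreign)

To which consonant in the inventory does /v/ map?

f

/f/ is closest: same manner (fricative), place distance 0 (labiodental→labiodental), voicing differs (+1); total 1. Next closest is /z/ at distance 2.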